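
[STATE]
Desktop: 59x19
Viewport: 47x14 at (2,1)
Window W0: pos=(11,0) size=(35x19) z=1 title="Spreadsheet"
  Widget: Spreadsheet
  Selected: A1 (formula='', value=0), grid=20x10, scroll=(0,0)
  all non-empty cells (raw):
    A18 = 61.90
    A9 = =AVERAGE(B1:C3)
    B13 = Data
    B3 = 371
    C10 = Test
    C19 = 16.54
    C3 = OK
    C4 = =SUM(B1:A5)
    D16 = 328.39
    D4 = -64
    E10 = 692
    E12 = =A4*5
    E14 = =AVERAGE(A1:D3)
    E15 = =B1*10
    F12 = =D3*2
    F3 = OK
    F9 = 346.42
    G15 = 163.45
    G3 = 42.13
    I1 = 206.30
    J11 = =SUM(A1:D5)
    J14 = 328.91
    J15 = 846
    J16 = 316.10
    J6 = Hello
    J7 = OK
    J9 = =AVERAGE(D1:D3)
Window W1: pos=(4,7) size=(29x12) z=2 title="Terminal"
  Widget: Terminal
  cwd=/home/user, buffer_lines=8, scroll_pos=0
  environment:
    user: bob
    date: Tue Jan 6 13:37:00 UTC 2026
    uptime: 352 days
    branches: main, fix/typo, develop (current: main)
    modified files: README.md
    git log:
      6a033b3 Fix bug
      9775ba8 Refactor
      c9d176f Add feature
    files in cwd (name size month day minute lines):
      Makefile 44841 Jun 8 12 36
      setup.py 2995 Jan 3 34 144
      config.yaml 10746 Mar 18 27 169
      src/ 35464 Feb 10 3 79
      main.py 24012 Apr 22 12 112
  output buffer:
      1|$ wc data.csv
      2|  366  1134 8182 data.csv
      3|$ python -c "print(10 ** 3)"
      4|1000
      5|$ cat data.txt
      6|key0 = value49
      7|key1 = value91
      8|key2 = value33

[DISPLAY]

         ┃ Spreadsheet                     ┃   
         ┠─────────────────────────────────┨   
         ┃A1:                              ┃   
         ┃       A       B       C       D ┃   
         ┃---------------------------------┃   
         ┃  1      [0]       0       0     ┃   
  ┏━━━━━━━━━━━━━━━━━━━━━━━━━━━┓      0     ┃   
  ┃ Terminal                  ┃K           ┃   
  ┠───────────────────────────┨    371     ┃   
  ┃$ wc data.csv              ┃      0     ┃   
  ┃  366  1134 8182 data.csv  ┃      0     ┃   
  ┃$ python -c "print(10 ** 3)┃      0     ┃   
  ┃1000                       ┃      0     ┃   
  ┃$ cat data.txt             ┃      0     ┃   


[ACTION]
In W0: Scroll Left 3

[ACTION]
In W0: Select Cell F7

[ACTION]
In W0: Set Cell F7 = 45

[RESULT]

         ┃ Spreadsheet                     ┃   
         ┠─────────────────────────────────┨   
         ┃F7: 45                           ┃   
         ┃       A       B       C       D ┃   
         ┃---------------------------------┃   
         ┃  1        0       0       0     ┃   
  ┏━━━━━━━━━━━━━━━━━━━━━━━━━━━┓      0     ┃   
  ┃ Terminal                  ┃K           ┃   
  ┠───────────────────────────┨    371     ┃   
  ┃$ wc data.csv              ┃      0     ┃   
  ┃  366  1134 8182 data.csv  ┃      0     ┃   
  ┃$ python -c "print(10 ** 3)┃      0     ┃   
  ┃1000                       ┃      0     ┃   
  ┃$ cat data.txt             ┃      0     ┃   


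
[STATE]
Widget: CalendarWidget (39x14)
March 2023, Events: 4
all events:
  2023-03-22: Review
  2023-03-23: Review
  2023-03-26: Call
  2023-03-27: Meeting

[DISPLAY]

               March 2023              
Mo Tu We Th Fr Sa Su                   
       1  2  3  4  5                   
 6  7  8  9 10 11 12                   
13 14 15 16 17 18 19                   
20 21 22* 23* 24 25 26*                
27* 28 29 30 31                        
                                       
                                       
                                       
                                       
                                       
                                       
                                       


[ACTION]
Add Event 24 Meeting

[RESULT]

               March 2023              
Mo Tu We Th Fr Sa Su                   
       1  2  3  4  5                   
 6  7  8  9 10 11 12                   
13 14 15 16 17 18 19                   
20 21 22* 23* 24* 25 26*               
27* 28 29 30 31                        
                                       
                                       
                                       
                                       
                                       
                                       
                                       


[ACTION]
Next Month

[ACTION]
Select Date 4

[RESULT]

               April 2023              
Mo Tu We Th Fr Sa Su                   
                1  2                   
 3 [ 4]  5  6  7  8  9                 
10 11 12 13 14 15 16                   
17 18 19 20 21 22 23                   
24 25 26 27 28 29 30                   
                                       
                                       
                                       
                                       
                                       
                                       
                                       


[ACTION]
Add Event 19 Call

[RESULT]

               April 2023              
Mo Tu We Th Fr Sa Su                   
                1  2                   
 3 [ 4]  5  6  7  8  9                 
10 11 12 13 14 15 16                   
17 18 19* 20 21 22 23                  
24 25 26 27 28 29 30                   
                                       
                                       
                                       
                                       
                                       
                                       
                                       


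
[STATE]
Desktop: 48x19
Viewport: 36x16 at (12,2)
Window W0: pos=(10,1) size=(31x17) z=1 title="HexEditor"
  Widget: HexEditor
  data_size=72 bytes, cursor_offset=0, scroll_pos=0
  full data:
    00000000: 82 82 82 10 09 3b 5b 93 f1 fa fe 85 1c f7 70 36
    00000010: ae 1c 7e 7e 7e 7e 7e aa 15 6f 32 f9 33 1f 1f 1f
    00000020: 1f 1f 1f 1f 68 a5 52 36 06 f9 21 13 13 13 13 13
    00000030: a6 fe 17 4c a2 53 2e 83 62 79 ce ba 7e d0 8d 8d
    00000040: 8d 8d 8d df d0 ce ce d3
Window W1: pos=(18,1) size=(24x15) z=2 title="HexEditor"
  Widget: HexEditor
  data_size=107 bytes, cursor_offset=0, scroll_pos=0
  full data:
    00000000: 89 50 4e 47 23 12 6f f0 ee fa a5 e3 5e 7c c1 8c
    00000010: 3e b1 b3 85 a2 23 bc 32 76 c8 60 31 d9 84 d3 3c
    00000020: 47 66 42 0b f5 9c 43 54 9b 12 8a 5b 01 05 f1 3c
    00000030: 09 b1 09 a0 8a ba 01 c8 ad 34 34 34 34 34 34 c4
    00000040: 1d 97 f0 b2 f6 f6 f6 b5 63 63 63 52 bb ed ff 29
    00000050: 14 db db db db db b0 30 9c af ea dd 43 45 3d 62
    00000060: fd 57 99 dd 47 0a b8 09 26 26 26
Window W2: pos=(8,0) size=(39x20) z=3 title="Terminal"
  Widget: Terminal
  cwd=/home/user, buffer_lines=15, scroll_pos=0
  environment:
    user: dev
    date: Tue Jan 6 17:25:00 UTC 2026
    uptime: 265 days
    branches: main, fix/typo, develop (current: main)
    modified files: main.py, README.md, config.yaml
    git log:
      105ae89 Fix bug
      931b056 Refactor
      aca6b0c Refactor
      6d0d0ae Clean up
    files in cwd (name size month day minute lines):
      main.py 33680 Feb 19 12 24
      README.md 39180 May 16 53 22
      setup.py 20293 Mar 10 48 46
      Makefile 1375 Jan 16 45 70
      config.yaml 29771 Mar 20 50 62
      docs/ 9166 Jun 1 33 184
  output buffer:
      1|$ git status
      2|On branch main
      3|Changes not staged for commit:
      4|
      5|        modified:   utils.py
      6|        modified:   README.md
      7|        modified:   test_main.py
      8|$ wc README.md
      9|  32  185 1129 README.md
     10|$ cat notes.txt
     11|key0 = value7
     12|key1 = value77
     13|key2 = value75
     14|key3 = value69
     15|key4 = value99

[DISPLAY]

──────────────────────────────────┨ 
it status                         ┃ 
branch main                       ┃ 
nges not staged for commit:       ┃ 
                                  ┃ 
     modified:   utils.py         ┃ 
     modified:   README.md        ┃ 
     modified:   test_main.py     ┃ 
c README.md                       ┃ 
2  185 1129 README.md             ┃ 
at notes.txt                      ┃ 
0 = value7                        ┃ 
1 = value77                       ┃ 
2 = value75                       ┃ 
3 = value69                       ┃ 
4 = value99                       ┃ 


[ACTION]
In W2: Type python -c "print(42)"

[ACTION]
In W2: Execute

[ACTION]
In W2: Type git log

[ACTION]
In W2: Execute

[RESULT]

──────────────────────────────────┨ 
c README.md                       ┃ 
2  185 1129 README.md             ┃ 
at notes.txt                      ┃ 
0 = value7                        ┃ 
1 = value77                       ┃ 
2 = value75                       ┃ 
3 = value69                       ┃ 
4 = value99                       ┃ 
ython -c "print(42)"              ┃ 
                                  ┃ 
it log                            ┃ 
ae89 Fix bug                      ┃ 
b056 Refactor                     ┃ 
6b0c Refactor                     ┃ 
d0ae Clean up                     ┃ 


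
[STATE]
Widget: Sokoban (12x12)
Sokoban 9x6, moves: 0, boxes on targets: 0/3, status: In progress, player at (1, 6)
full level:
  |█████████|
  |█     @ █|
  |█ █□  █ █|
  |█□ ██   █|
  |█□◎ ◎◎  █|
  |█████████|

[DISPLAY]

█████████   
█     @ █   
█ █□  █ █   
█□ ██   █   
█□◎ ◎◎  █   
█████████   
Moves: 0  0/
            
            
            
            
            


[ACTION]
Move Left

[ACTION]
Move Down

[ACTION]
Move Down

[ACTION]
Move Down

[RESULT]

█████████   
█       █   
█ █□  █ █   
█□ ██   █   
█□◎ ◎+  █   
█████████   
Moves: 4  0/
            
            
            
            
            


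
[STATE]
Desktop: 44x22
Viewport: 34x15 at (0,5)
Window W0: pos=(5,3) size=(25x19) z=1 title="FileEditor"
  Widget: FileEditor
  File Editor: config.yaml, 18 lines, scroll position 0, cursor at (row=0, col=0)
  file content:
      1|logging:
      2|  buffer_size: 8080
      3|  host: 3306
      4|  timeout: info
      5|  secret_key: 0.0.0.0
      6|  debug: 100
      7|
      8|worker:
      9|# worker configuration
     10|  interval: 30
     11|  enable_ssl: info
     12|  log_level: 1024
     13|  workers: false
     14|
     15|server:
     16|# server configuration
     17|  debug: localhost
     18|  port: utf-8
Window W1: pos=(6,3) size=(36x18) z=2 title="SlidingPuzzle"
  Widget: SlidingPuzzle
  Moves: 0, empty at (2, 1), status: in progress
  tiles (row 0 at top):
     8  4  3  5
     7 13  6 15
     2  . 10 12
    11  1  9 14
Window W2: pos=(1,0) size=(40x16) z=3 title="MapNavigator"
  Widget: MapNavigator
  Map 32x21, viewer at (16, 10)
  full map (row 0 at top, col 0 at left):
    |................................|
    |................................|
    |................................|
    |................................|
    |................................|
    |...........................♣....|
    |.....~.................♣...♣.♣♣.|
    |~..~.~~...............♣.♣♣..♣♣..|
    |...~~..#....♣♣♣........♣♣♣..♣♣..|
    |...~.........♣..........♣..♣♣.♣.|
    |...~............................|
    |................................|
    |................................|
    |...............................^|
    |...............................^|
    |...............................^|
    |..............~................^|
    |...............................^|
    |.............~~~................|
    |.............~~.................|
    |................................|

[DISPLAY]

 ┃   .....~.................♣...♣.
 ┃   ~..~.~~...............♣.♣♣..♣
 ┃   ...~~..#....♣♣♣........♣♣♣..♣
 ┃   ...~.........♣..........♣..♣♣
 ┃   ...~............@............
 ┃   .............................
 ┃   .............................
 ┃   .............................
 ┃   .............................
 ┃   .............................
 ┗━━━━━━━━━━━━━━━━━━━━━━━━━━━━━━━━
     ┃┃                           
     ┃┃                           
     ┃┃                           
     ┃┃                           


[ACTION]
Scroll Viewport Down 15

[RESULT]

 ┃   ...~~..#....♣♣♣........♣♣♣..♣
 ┃   ...~.........♣..........♣..♣♣
 ┃   ...~............@............
 ┃   .............................
 ┃   .............................
 ┃   .............................
 ┃   .............................
 ┃   .............................
 ┗━━━━━━━━━━━━━━━━━━━━━━━━━━━━━━━━
     ┃┃                           
     ┃┃                           
     ┃┃                           
     ┃┃                           
     ┃┗━━━━━━━━━━━━━━━━━━━━━━━━━━━
     ┗━━━━━━━━━━━━━━━━━━━━━━━┛    


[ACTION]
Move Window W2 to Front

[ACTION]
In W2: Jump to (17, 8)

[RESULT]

 ┃  .....~.................♣...♣.♣
 ┃  ~..~.~~...............♣.♣♣..♣♣
 ┃  ...~~..#....♣♣♣..@.....♣♣♣..♣♣
 ┃  ...~.........♣..........♣..♣♣.
 ┃  ...~..........................
 ┃  ..............................
 ┃  ..............................
 ┃  ..............................
 ┗━━━━━━━━━━━━━━━━━━━━━━━━━━━━━━━━
     ┃┃                           
     ┃┃                           
     ┃┃                           
     ┃┃                           
     ┃┗━━━━━━━━━━━━━━━━━━━━━━━━━━━
     ┗━━━━━━━━━━━━━━━━━━━━━━━┛    


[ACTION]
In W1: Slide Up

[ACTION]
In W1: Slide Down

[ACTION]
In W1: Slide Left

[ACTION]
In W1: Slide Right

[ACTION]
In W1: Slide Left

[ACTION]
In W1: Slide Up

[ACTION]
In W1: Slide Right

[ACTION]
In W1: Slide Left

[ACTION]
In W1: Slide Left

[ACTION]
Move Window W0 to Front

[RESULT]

 ┃  .┃  buffer_size: 8080   █┃.♣.♣
 ┃  ~┃  host: 3306          ░┃..♣♣
 ┃  .┃  timeout: info       ░┃..♣♣
 ┃  .┃  secret_key: 0.0.0.0 ░┃.♣♣.
 ┃  .┃  debug: 100          ░┃....
 ┃  .┃                      ░┃....
 ┃  .┃worker:               ░┃....
 ┃  .┃# worker configuration░┃....
 ┗━━━┃  interval: 30        ░┃━━━━
     ┃  enable_ssl: info    ░┃    
     ┃  log_level: 1024     ░┃    
     ┃  workers: false      ░┃    
     ┃                      ░┃    
     ┃server:               ▼┃━━━━
     ┗━━━━━━━━━━━━━━━━━━━━━━━┛    


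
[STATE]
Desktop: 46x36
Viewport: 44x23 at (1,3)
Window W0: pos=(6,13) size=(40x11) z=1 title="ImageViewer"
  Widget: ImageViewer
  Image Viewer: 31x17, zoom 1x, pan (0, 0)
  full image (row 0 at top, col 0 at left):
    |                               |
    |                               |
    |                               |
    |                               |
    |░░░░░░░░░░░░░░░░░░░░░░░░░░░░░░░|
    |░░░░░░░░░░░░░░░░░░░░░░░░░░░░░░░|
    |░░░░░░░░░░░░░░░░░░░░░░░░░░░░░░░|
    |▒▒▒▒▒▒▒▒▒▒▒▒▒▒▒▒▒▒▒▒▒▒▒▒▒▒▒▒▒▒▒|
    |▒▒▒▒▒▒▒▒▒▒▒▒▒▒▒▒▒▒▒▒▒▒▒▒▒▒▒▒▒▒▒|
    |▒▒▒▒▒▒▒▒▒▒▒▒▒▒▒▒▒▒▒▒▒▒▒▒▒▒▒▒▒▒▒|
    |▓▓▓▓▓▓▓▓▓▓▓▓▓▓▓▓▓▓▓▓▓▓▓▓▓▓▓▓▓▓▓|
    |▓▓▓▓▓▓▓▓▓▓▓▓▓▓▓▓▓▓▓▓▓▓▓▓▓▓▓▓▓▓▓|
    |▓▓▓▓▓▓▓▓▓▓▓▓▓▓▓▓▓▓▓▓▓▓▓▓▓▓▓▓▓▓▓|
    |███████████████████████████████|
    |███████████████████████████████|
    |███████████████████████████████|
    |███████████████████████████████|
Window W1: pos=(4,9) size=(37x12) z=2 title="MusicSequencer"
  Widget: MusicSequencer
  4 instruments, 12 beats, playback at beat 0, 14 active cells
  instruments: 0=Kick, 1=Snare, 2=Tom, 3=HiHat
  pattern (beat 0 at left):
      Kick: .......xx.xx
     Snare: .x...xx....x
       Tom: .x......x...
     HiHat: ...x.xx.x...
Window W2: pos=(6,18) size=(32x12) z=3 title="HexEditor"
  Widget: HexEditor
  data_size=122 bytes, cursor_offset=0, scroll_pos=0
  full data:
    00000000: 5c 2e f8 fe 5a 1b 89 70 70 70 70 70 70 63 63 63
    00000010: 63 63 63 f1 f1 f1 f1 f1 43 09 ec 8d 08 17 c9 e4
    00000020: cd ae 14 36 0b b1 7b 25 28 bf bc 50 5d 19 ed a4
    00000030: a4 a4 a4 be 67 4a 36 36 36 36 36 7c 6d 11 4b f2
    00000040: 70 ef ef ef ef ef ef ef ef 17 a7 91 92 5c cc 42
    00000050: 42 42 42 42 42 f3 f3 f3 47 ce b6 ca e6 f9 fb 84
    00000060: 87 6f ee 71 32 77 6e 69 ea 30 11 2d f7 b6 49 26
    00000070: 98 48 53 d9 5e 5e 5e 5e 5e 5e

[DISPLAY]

                                            
                                            
                                            
                                            
                                            
                                            
   ┏━━━━━━━━━━━━━━━━━━━━━━━━━━━━━━━━━━━┓    
   ┃ MusicSequencer                    ┃    
   ┠───────────────────────────────────┨    
   ┃      ▼12345678901                 ┃    
   ┃  Kick·······██·██                 ┃━━━━
   ┃ Snare·█···██····█                 ┃    
   ┃   Tom·█······█···                 ┃────
   ┃ HiHat···█·██·█···                 ┃    
   ┃                                   ┃    
   ┃ ┏━━━━━━━━━━━━━━━━━━━━━━━━━━━━━━┓  ┃    
   ┃ ┃ HexEditor                    ┃  ┃    
   ┗━┠──────────────────────────────┨━━┛    
     ┃00000000  5C 2e f8 fe 5a 1b 89┃       
     ┃00000010  63 63 63 f1 f1 f1 f1┃       
     ┃00000020  cd ae 14 36 0b b1 7b┃━━━━━━━
     ┃00000030  a4 a4 a4 be 67 4a 36┃       
     ┃00000040  70 ef ef ef ef ef ef┃       


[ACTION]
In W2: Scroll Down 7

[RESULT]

                                            
                                            
                                            
                                            
                                            
                                            
   ┏━━━━━━━━━━━━━━━━━━━━━━━━━━━━━━━━━━━┓    
   ┃ MusicSequencer                    ┃    
   ┠───────────────────────────────────┨    
   ┃      ▼12345678901                 ┃    
   ┃  Kick·······██·██                 ┃━━━━
   ┃ Snare·█···██····█                 ┃    
   ┃   Tom·█······█···                 ┃────
   ┃ HiHat···█·██·█···                 ┃    
   ┃                                   ┃    
   ┃ ┏━━━━━━━━━━━━━━━━━━━━━━━━━━━━━━┓  ┃    
   ┃ ┃ HexEditor                    ┃  ┃    
   ┗━┠──────────────────────────────┨━━┛    
     ┃00000070  98 48 53 d9 5e 5e 5e┃       
     ┃                              ┃       
     ┃                              ┃━━━━━━━
     ┃                              ┃       
     ┃                              ┃       


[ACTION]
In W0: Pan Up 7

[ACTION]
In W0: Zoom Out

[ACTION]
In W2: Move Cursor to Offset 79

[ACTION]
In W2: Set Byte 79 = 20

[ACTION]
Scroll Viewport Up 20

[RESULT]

                                            
                                            
                                            
                                            
                                            
                                            
                                            
                                            
                                            
   ┏━━━━━━━━━━━━━━━━━━━━━━━━━━━━━━━━━━━┓    
   ┃ MusicSequencer                    ┃    
   ┠───────────────────────────────────┨    
   ┃      ▼12345678901                 ┃    
   ┃  Kick·······██·██                 ┃━━━━
   ┃ Snare·█···██····█                 ┃    
   ┃   Tom·█······█···                 ┃────
   ┃ HiHat···█·██·█···                 ┃    
   ┃                                   ┃    
   ┃ ┏━━━━━━━━━━━━━━━━━━━━━━━━━━━━━━┓  ┃    
   ┃ ┃ HexEditor                    ┃  ┃    
   ┗━┠──────────────────────────────┨━━┛    
     ┃00000070  98 48 53 d9 5e 5e 5e┃       
     ┃                              ┃       


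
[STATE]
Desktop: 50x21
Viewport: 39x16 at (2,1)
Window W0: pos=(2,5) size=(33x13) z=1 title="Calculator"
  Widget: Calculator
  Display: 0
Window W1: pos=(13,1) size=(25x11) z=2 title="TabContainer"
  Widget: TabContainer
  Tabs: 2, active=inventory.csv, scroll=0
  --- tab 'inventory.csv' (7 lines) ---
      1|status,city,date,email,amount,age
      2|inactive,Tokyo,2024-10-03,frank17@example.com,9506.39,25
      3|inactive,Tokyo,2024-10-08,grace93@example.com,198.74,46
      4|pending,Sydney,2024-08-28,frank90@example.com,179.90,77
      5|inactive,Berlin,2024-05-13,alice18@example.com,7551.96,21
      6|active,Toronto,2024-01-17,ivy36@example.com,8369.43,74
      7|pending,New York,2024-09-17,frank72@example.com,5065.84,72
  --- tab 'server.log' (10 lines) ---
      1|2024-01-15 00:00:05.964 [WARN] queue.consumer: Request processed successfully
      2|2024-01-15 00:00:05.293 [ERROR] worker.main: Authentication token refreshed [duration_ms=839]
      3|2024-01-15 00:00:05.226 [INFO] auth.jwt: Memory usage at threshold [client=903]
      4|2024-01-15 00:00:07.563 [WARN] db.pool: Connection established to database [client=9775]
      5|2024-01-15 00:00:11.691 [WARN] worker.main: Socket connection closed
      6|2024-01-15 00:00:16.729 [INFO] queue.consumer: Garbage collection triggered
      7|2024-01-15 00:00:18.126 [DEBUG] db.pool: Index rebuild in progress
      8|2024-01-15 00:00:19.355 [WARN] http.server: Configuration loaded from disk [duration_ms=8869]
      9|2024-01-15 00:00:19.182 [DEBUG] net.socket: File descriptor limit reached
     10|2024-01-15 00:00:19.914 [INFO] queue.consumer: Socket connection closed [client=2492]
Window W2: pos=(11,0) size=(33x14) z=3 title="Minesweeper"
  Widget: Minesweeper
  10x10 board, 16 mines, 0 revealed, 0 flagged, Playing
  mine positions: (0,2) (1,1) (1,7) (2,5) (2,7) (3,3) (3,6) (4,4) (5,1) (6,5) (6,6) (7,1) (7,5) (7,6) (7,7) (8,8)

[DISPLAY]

         ┃ Minesweeper                 
         ┠─────────────────────────────
         ┃■■■■■■■■■■                   
         ┃■■■■■■■■■■                   
┏━━━━━━━━┃■■■■■■■■■■                   
┃ Calcula┃■■■■■■■■■■                   
┠────────┃■■■■■■■■■■                   
┃        ┃■■■■■■■■■■                   
┃┌───┬───┃■■■■■■■■■■                   
┃│ 7 │ 8 ┃■■■■■■■■■■                   
┃├───┼───┃■■■■■■■■■■                   
┃│ 4 │ 5 ┃■■■■■■■■■■                   
┃├───┼───┗━━━━━━━━━━━━━━━━━━━━━━━━━━━━━
┃│ 1 │ 2 │ 3 │ - │              ┃      
┃├───┼───┼───┼───┤              ┃      
┃│ 0 │ . │ = │ + │              ┃      


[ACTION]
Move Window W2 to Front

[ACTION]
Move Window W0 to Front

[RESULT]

         ┃ Minesweeper                 
         ┠─────────────────────────────
         ┃■■■■■■■■■■                   
         ┃■■■■■■■■■■                   
┏━━━━━━━━━━━━━━━━━━━━━━━━━━━━━━━┓      
┃ Calculator                    ┃      
┠───────────────────────────────┨      
┃                              0┃      
┃┌───┬───┬───┬───┐              ┃      
┃│ 7 │ 8 │ 9 │ ÷ │              ┃      
┃├───┼───┼───┼───┤              ┃      
┃│ 4 │ 5 │ 6 │ × │              ┃      
┃├───┼───┼───┼───┤              ┃━━━━━━
┃│ 1 │ 2 │ 3 │ - │              ┃      
┃├───┼───┼───┼───┤              ┃      
┃│ 0 │ . │ = │ + │              ┃      


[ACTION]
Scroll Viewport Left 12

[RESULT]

           ┃ Minesweeper               
           ┠───────────────────────────
           ┃■■■■■■■■■■                 
           ┃■■■■■■■■■■                 
  ┏━━━━━━━━━━━━━━━━━━━━━━━━━━━━━━━┓    
  ┃ Calculator                    ┃    
  ┠───────────────────────────────┨    
  ┃                              0┃    
  ┃┌───┬───┬───┬───┐              ┃    
  ┃│ 7 │ 8 │ 9 │ ÷ │              ┃    
  ┃├───┼───┼───┼───┤              ┃    
  ┃│ 4 │ 5 │ 6 │ × │              ┃    
  ┃├───┼───┼───┼───┤              ┃━━━━
  ┃│ 1 │ 2 │ 3 │ - │              ┃    
  ┃├───┼───┼───┼───┤              ┃    
  ┃│ 0 │ . │ = │ + │              ┃    


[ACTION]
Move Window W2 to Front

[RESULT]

           ┃ Minesweeper               
           ┠───────────────────────────
           ┃■■■■■■■■■■                 
           ┃■■■■■■■■■■                 
  ┏━━━━━━━━┃■■■■■■■■■■                 
  ┃ Calcula┃■■■■■■■■■■                 
  ┠────────┃■■■■■■■■■■                 
  ┃        ┃■■■■■■■■■■                 
  ┃┌───┬───┃■■■■■■■■■■                 
  ┃│ 7 │ 8 ┃■■■■■■■■■■                 
  ┃├───┼───┃■■■■■■■■■■                 
  ┃│ 4 │ 5 ┃■■■■■■■■■■                 
  ┃├───┼───┗━━━━━━━━━━━━━━━━━━━━━━━━━━━
  ┃│ 1 │ 2 │ 3 │ - │              ┃    
  ┃├───┼───┼───┼───┤              ┃    
  ┃│ 0 │ . │ = │ + │              ┃    


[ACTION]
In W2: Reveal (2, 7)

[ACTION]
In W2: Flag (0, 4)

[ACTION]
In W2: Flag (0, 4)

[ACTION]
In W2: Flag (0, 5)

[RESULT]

           ┃ Minesweeper               
           ┠───────────────────────────
           ┃■■✹■■■■■■■                 
           ┃■✹■■■■■✹■■                 
  ┏━━━━━━━━┃■■■■■✹■✹■■                 
  ┃ Calcula┃■■■✹■■✹■■■                 
  ┠────────┃■■■■✹■■■■■                 
  ┃        ┃■✹■■■■■■■■                 
  ┃┌───┬───┃■■■■■✹✹■■■                 
  ┃│ 7 │ 8 ┃■✹■■■✹✹✹■■                 
  ┃├───┼───┃■■■■■■■■✹■                 
  ┃│ 4 │ 5 ┃■■■■■■■■■■                 
  ┃├───┼───┗━━━━━━━━━━━━━━━━━━━━━━━━━━━
  ┃│ 1 │ 2 │ 3 │ - │              ┃    
  ┃├───┼───┼───┼───┤              ┃    
  ┃│ 0 │ . │ = │ + │              ┃    


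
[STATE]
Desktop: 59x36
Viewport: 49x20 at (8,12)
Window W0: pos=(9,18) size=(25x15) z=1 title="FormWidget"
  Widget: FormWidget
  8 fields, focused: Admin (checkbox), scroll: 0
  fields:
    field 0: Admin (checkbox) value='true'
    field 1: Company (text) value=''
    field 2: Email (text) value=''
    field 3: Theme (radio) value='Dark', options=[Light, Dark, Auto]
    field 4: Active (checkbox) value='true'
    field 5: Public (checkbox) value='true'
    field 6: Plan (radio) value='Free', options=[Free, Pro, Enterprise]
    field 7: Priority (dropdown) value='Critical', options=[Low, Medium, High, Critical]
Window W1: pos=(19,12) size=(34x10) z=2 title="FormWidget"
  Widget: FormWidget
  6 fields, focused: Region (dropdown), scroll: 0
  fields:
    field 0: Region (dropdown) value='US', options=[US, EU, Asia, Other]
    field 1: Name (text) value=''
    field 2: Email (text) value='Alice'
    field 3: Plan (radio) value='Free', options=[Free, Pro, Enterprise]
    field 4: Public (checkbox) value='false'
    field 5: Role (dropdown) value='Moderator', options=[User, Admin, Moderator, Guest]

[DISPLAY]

           ┏━━━━━━━━━━━━━━━━━━━━━━━━━━━━━━━━┓    
           ┃ FormWidget                     ┃    
           ┠────────────────────────────────┨    
           ┃> Region:     [US             ▼]┃    
           ┃  Name:       [                ]┃    
           ┃  Email:      [Alice           ]┃    
 ┏━━━━━━━━━┃  Plan:       (●) Free  ( ) Pro ┃    
 ┃ FormWidg┃  Public:     [ ]               ┃    
 ┠─────────┃  Role:       [Moderator      ▼]┃    
 ┃> Admin: ┗━━━━━━━━━━━━━━━━━━━━━━━━━━━━━━━━┛    
 ┃  Company:    [       ]┃                       
 ┃  Email:      [       ]┃                       
 ┃  Theme:      ( ) Light┃                       
 ┃  Active:     [x]      ┃                       
 ┃  Public:     [x]      ┃                       
 ┃  Plan:       (●) Free ┃                       
 ┃  Priority:   [Critic▼]┃                       
 ┃                       ┃                       
 ┃                       ┃                       
 ┃                       ┃                       


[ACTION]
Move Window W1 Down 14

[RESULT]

                                                 
                                                 
                                                 
                                                 
                                                 
                                                 
 ┏━━━━━━━━━━━━━━━━━━━━━━━┓                       
 ┃ FormWidget            ┃                       
 ┠───────────────────────┨                       
 ┃> Admin:      [x]      ┃                       
 ┃  Company:    [       ]┃                       
 ┃  Email:      [       ]┃                       
 ┃  Theme:      ( ) Light┃                       
 ┃  Active:     [x]      ┃                       
 ┃  Public:┏━━━━━━━━━━━━━━━━━━━━━━━━━━━━━━━━┓    
 ┃  Plan:  ┃ FormWidget                     ┃    
 ┃  Priorit┠────────────────────────────────┨    
 ┃         ┃> Region:     [US             ▼]┃    
 ┃         ┃  Name:       [                ]┃    
 ┃         ┃  Email:      [Alice           ]┃    


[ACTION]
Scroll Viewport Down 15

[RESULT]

                                                 
                                                 
 ┏━━━━━━━━━━━━━━━━━━━━━━━┓                       
 ┃ FormWidget            ┃                       
 ┠───────────────────────┨                       
 ┃> Admin:      [x]      ┃                       
 ┃  Company:    [       ]┃                       
 ┃  Email:      [       ]┃                       
 ┃  Theme:      ( ) Light┃                       
 ┃  Active:     [x]      ┃                       
 ┃  Public:┏━━━━━━━━━━━━━━━━━━━━━━━━━━━━━━━━┓    
 ┃  Plan:  ┃ FormWidget                     ┃    
 ┃  Priorit┠────────────────────────────────┨    
 ┃         ┃> Region:     [US             ▼]┃    
 ┃         ┃  Name:       [                ]┃    
 ┃         ┃  Email:      [Alice           ]┃    
 ┗━━━━━━━━━┃  Plan:       (●) Free  ( ) Pro ┃    
           ┃  Public:     [ ]               ┃    
           ┃  Role:       [Moderator      ▼]┃    
           ┗━━━━━━━━━━━━━━━━━━━━━━━━━━━━━━━━┛    


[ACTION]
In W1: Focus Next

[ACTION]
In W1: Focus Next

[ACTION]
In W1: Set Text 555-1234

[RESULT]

                                                 
                                                 
 ┏━━━━━━━━━━━━━━━━━━━━━━━┓                       
 ┃ FormWidget            ┃                       
 ┠───────────────────────┨                       
 ┃> Admin:      [x]      ┃                       
 ┃  Company:    [       ]┃                       
 ┃  Email:      [       ]┃                       
 ┃  Theme:      ( ) Light┃                       
 ┃  Active:     [x]      ┃                       
 ┃  Public:┏━━━━━━━━━━━━━━━━━━━━━━━━━━━━━━━━┓    
 ┃  Plan:  ┃ FormWidget                     ┃    
 ┃  Priorit┠────────────────────────────────┨    
 ┃         ┃  Region:     [US             ▼]┃    
 ┃         ┃  Name:       [                ]┃    
 ┃         ┃> Email:      [555-1234        ]┃    
 ┗━━━━━━━━━┃  Plan:       (●) Free  ( ) Pro ┃    
           ┃  Public:     [ ]               ┃    
           ┃  Role:       [Moderator      ▼]┃    
           ┗━━━━━━━━━━━━━━━━━━━━━━━━━━━━━━━━┛    


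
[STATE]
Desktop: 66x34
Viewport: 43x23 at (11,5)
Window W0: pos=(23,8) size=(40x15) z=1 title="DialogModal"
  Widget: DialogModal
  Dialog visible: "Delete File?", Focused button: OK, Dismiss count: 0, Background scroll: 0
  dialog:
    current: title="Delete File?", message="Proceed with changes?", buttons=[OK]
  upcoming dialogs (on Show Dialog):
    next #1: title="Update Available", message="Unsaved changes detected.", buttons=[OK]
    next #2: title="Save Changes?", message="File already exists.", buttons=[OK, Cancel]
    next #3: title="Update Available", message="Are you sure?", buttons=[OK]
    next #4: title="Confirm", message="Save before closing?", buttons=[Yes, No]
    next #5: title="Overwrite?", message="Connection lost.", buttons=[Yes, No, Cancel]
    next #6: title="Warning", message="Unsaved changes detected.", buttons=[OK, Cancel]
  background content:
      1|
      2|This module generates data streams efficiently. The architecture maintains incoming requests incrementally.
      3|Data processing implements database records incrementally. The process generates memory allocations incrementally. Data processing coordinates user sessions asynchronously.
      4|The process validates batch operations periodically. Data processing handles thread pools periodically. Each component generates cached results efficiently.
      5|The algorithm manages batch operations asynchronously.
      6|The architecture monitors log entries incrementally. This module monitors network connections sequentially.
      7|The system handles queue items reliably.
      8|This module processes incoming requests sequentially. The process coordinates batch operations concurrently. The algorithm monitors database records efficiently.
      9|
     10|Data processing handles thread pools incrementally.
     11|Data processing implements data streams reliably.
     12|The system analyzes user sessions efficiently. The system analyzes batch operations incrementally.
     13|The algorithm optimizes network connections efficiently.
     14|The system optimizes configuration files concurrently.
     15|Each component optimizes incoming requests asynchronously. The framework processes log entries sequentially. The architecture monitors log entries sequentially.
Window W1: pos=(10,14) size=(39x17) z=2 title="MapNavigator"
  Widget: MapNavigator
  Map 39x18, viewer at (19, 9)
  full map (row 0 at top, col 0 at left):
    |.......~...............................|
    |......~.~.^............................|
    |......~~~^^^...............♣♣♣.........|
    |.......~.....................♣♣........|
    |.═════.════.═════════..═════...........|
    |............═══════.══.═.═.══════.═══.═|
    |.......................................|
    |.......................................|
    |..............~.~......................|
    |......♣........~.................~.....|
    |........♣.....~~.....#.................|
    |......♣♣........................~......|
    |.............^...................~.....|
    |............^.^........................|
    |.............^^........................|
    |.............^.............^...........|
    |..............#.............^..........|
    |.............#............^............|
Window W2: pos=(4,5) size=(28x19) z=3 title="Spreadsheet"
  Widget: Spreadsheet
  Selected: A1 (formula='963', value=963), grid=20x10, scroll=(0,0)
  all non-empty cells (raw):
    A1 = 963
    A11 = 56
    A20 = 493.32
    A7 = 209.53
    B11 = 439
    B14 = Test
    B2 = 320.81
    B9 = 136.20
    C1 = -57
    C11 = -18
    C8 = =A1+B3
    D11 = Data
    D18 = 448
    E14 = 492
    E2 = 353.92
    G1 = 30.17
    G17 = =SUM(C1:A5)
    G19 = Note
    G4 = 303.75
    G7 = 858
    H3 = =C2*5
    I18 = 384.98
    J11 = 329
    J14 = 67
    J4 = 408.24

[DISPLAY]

━━━━━━━━━━━━━━━━━━━━┓                      
dsheet              ┃                      
────────────────────┨                      
3                   ┃━━━━━━━━━━━━━━━━━━━━━━
 A       B       C  ┃odal                  
--------------------┃──────────────────────
 [963]       0     -┃                      
     0  320.81      ┃ule generates data str
     0       0      ┃cessing implements dat
     0       0      ┃━━━━━━━━━━━━━━━━┓─────
     0       0      ┃                ┃     
     0       0      ┃────────────────┨ges? 
209.53       0      ┃.......♣♣.......┃     
     0       0     9┃.═════..........┃─────
     0  136.20      ┃.═.═.══════.═══.┃     
     0       0      ┃................┃hread
    56     439     -┃................┃s dat
     0       0      ┃................┃━━━━━
━━━━━━━━━━━━━━━━━━━━┛...........~....┃     
.......♣.....~~.....#................┃     
.....♣♣........................~.....┃     
............^...................~....┃     
...........^.^.......................┃     


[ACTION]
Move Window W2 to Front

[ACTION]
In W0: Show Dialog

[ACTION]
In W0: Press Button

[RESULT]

━━━━━━━━━━━━━━━━━━━━┓                      
dsheet              ┃                      
────────────────────┨                      
3                   ┃━━━━━━━━━━━━━━━━━━━━━━
 A       B       C  ┃odal                  
--------------------┃──────────────────────
 [963]       0     -┃                      
     0  320.81      ┃ule generates data str
     0       0      ┃cessing implements dat
     0       0      ┃━━━━━━━━━━━━━━━━┓ch op
     0       0      ┃                ┃ch op
     0       0      ┃────────────────┨ log 
209.53       0      ┃.......♣♣.......┃items
     0       0     9┃.═════..........┃oming
     0  136.20      ┃.═.═.══════.═══.┃     
     0       0      ┃................┃hread
    56     439     -┃................┃s dat
     0       0      ┃................┃━━━━━
━━━━━━━━━━━━━━━━━━━━┛...........~....┃     
.......♣.....~~.....#................┃     
.....♣♣........................~.....┃     
............^...................~....┃     
...........^.^.......................┃     
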